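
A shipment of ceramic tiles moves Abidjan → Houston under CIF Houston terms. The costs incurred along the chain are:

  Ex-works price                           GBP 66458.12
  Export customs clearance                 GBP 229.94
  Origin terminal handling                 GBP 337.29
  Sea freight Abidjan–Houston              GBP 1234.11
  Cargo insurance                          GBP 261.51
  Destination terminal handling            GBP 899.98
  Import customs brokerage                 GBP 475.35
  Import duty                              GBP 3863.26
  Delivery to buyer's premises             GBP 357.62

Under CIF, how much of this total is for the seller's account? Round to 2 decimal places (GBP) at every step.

Seller's account: GBP 68520.97

CIF: the seller pays costs through ocean freight and marine insurance to the destination port.
Seller's account: goods 66458.12 + export clearance 229.94 + origin terminal 337.29 + freight 1234.11 + insurance 261.51 = 68520.97
Buyer's account: destination terminal 899.98 + brokerage 475.35 + duty 3863.26 + delivery 357.62 = 5596.21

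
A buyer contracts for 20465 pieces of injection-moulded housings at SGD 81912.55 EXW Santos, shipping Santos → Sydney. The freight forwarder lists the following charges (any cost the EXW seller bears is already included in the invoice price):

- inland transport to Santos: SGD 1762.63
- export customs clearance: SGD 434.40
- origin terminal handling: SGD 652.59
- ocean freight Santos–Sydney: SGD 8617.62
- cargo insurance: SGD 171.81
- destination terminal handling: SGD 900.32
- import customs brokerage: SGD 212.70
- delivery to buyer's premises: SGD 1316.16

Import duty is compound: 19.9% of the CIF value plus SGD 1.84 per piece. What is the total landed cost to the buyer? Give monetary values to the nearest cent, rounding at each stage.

Total landed cost: SGD 152253.15

EXW: the seller makes goods available at their premises; the buyer bears all onward costs.
CIF value = EXW price + inland to port + export clearance + origin terminal + freight + insurance = 81912.55 + 1762.63 + 434.40 + 652.59 + 8617.62 + 171.81 = 93551.60
Ad valorem component: 93551.60 × 19.9% = 18616.77
Specific component: 20465 × 1.84 = 37655.60
Import duty = 18616.77 + 37655.60 = 56272.37
Buyer bears: inland to port 1762.63 + export clearance 434.40 + origin terminal 652.59 + freight 8617.62 + insurance 171.81 + destination terminal 900.32 + brokerage 212.70 + delivery 1316.16 + duty 56272.37 = 70340.60
Landed cost = invoice 81912.55 + 70340.60 = 152253.15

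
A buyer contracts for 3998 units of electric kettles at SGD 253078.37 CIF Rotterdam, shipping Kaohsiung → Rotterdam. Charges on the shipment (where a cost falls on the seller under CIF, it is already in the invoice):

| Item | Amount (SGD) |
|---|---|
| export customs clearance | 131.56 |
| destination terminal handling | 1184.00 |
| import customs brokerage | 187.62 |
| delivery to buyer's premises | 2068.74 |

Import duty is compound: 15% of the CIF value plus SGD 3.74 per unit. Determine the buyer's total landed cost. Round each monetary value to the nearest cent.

CIF: the seller pays costs through ocean freight and marine insurance to the destination port.
Already in the invoice (seller's account under CIF): export clearance — exclude.
The CIF price already equals the CIF value: 253078.37
Ad valorem component: 253078.37 × 15% = 37961.76
Specific component: 3998 × 3.74 = 14952.52
Import duty = 37961.76 + 14952.52 = 52914.28
Buyer bears: destination terminal 1184.00 + brokerage 187.62 + delivery 2068.74 + duty 52914.28 = 56354.64
Landed cost = invoice 253078.37 + 56354.64 = 309433.01

Total landed cost: SGD 309433.01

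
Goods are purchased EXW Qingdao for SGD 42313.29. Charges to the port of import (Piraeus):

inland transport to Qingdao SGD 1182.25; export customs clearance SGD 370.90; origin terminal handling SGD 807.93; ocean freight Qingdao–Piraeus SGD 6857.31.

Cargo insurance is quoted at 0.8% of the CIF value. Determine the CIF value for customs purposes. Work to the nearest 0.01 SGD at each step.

Let C be the CIF value. C = EXW price + pre-shipment costs + freight + 0.8% × C
C − 0.8% × C = 42313.29 + 1182.25 + 370.90 + 807.93 + 6857.31
0.992 × C = 51531.68
C = 51531.68 / 0.992 = 51947.26
Insurance premium = 0.8% × 51947.26 = 415.58

CIF value: SGD 51947.26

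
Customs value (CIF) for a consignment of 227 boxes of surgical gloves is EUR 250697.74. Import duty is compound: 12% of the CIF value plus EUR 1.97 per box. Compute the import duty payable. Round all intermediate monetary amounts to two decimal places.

Ad valorem component: 250697.74 × 12% = 30083.73
Specific component: 227 × 1.97 = 447.19
Import duty = 30083.73 + 447.19 = 30530.92

Import duty: EUR 30530.92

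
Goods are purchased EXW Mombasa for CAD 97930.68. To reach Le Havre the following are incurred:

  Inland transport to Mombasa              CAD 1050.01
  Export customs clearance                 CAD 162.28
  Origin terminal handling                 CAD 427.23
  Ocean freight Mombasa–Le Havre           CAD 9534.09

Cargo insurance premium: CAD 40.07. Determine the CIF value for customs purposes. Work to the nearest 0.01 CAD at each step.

CIF value: CAD 109144.36

CIF = EXW price + pre-shipment costs + freight + insurance
CIF = 97930.68 + 1050.01 + 162.28 + 427.23 + 9534.09 + 40.07 = 109144.36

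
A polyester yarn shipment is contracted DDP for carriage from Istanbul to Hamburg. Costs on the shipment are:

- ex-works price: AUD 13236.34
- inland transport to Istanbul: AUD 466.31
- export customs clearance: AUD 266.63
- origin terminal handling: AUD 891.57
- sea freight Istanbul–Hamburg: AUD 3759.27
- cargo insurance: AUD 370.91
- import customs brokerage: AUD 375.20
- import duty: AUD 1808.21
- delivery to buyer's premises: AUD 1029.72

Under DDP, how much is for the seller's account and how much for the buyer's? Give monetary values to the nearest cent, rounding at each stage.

Seller: AUD 22204.16; buyer: AUD 0.00

DDP: the seller bears all costs including import duty.
Seller's account: goods 13236.34 + inland to port 466.31 + export clearance 266.63 + origin terminal 891.57 + freight 3759.27 + insurance 370.91 + brokerage 375.20 + duty 1808.21 + delivery 1029.72 = 22204.16
Buyer's account: 0.00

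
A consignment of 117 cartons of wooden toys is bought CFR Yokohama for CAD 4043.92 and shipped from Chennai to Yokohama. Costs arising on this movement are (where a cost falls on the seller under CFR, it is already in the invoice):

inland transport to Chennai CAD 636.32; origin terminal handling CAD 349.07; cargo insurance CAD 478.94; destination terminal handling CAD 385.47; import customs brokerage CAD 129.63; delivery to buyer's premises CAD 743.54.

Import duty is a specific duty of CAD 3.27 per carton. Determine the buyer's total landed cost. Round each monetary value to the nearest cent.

CFR: the seller pays costs through ocean freight to the destination port, but not insurance.
Already in the invoice (seller's account under CFR): inland to port, origin terminal — exclude.
CIF value = CFR price + insurance = 4043.92 + 478.94 = 4522.86
Import duty = 117 × 3.27 = 382.59
Buyer bears: insurance 478.94 + destination terminal 385.47 + brokerage 129.63 + delivery 743.54 + duty 382.59 = 2120.17
Landed cost = invoice 4043.92 + 2120.17 = 6164.09

Total landed cost: CAD 6164.09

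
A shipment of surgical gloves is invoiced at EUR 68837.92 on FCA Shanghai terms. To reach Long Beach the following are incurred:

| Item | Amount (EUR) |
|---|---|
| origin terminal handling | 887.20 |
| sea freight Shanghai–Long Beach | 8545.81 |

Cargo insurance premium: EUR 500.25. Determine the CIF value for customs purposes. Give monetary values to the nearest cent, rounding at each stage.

CIF = FCA price + pre-shipment costs + freight + insurance
CIF = 68837.92 + 887.20 + 8545.81 + 500.25 = 78771.18

CIF value: EUR 78771.18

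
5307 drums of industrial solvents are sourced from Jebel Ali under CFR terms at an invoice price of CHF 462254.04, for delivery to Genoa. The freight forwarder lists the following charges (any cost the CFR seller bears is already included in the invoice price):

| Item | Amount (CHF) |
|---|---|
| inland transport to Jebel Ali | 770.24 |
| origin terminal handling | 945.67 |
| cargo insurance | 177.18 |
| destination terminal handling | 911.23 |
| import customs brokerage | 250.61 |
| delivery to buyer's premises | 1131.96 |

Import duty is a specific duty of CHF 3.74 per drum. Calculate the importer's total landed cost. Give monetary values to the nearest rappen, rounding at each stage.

Total landed cost: CHF 484573.20

CFR: the seller pays costs through ocean freight to the destination port, but not insurance.
Already in the invoice (seller's account under CFR): inland to port, origin terminal — exclude.
CIF value = CFR price + insurance = 462254.04 + 177.18 = 462431.22
Import duty = 5307 × 3.74 = 19848.18
Buyer bears: insurance 177.18 + destination terminal 911.23 + brokerage 250.61 + delivery 1131.96 + duty 19848.18 = 22319.16
Landed cost = invoice 462254.04 + 22319.16 = 484573.20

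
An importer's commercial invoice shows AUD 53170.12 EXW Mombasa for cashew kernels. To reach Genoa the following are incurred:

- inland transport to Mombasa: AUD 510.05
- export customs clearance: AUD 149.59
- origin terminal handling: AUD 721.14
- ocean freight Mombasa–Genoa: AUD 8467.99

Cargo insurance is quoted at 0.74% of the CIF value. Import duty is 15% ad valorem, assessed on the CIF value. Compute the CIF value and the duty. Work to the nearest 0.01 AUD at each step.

CIF value: AUD 63488.71; import duty: AUD 9523.31

Let C be the CIF value. C = EXW price + pre-shipment costs + freight + 0.74% × C
C − 0.74% × C = 53170.12 + 510.05 + 149.59 + 721.14 + 8467.99
0.9926 × C = 63018.89
C = 63018.89 / 0.9926 = 63488.71
Insurance premium = 0.74% × 63488.71 = 469.82
Import duty = 63488.71 × 15% = 9523.31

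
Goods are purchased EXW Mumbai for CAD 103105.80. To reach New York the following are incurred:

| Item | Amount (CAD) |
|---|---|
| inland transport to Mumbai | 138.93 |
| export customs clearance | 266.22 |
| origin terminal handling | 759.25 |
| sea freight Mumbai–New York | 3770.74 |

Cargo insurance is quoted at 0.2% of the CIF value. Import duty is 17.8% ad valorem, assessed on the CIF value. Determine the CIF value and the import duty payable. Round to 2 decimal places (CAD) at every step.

Let C be the CIF value. C = EXW price + pre-shipment costs + freight + 0.2% × C
C − 0.2% × C = 103105.80 + 138.93 + 266.22 + 759.25 + 3770.74
0.998 × C = 108040.94
C = 108040.94 / 0.998 = 108257.45
Insurance premium = 0.2% × 108257.45 = 216.51
Import duty = 108257.45 × 17.8% = 19269.83

CIF value: CAD 108257.45; import duty: CAD 19269.83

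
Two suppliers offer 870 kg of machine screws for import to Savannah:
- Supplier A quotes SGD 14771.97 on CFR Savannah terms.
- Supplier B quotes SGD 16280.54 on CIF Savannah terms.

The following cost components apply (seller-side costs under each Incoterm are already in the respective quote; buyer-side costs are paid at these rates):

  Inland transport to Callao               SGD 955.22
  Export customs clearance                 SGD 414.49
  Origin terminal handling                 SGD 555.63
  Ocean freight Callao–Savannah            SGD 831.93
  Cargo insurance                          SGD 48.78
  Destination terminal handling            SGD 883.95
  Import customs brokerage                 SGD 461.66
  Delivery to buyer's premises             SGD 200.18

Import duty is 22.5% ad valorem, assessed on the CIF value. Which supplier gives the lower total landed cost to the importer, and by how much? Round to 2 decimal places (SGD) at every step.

Supplier A (CFR):
CIF value = CFR price + insurance = 14771.97 + 48.78 = 14820.75
Import duty = 14820.75 × 22.5% = 3334.67
Buyer bears (A): 48.78 + 883.95 + 461.66 + 200.18 = 1594.57
Landed cost (A) = invoice 14771.97 + 1594.57 + duty 3334.67 = 19701.21
Supplier B (CIF):
The CIF price already equals the CIF value: 16280.54
Import duty = 16280.54 × 22.5% = 3663.12
Buyer bears (B): 883.95 + 461.66 + 200.18 = 1545.79
Landed cost (B) = invoice 16280.54 + 1545.79 + duty 3663.12 = 21489.45
Difference = |19701.21 − 21489.45| = 1788.24

Supplier A is cheaper by SGD 1788.24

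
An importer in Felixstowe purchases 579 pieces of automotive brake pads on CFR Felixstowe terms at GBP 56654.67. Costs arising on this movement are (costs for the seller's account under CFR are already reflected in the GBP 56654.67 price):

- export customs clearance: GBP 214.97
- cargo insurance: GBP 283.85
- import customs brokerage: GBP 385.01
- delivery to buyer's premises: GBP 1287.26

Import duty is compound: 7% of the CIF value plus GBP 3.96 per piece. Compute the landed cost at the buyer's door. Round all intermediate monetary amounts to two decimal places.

CFR: the seller pays costs through ocean freight to the destination port, but not insurance.
Already in the invoice (seller's account under CFR): export clearance — exclude.
CIF value = CFR price + insurance = 56654.67 + 283.85 = 56938.52
Ad valorem component: 56938.52 × 7% = 3985.70
Specific component: 579 × 3.96 = 2292.84
Import duty = 3985.70 + 2292.84 = 6278.54
Buyer bears: insurance 283.85 + brokerage 385.01 + delivery 1287.26 + duty 6278.54 = 8234.66
Landed cost = invoice 56654.67 + 8234.66 = 64889.33

Total landed cost: GBP 64889.33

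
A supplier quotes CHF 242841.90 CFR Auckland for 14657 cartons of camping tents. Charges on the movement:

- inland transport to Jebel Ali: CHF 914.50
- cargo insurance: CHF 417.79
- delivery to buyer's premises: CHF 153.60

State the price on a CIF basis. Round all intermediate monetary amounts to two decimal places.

CIF price: CHF 243259.69

Not relevant to the conversion: inland to port — on the seller under both CFR and CIF; already in the CFR price and stays in the CIF price. delivery — on the buyer under both terms; not part of either seller's price.
From CFR to CIF, the seller additionally bears: insurance.
CIF price = 242841.90 + 417.79 = 243259.69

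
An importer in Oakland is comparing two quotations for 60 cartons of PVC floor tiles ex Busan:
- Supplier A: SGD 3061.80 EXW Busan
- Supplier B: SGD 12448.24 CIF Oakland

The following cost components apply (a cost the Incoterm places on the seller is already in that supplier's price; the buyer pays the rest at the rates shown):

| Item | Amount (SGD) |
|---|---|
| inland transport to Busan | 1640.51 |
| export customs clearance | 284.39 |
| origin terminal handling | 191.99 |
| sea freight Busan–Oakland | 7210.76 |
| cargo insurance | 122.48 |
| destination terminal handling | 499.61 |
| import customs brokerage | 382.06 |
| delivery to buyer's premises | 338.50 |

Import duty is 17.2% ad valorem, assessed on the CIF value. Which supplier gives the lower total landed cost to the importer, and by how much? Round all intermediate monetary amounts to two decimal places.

Supplier A (EXW):
CIF value = EXW price + inland to port + export clearance + origin terminal + freight + insurance = 3061.80 + 1640.51 + 284.39 + 191.99 + 7210.76 + 122.48 = 12511.93
Import duty = 12511.93 × 17.2% = 2152.05
Buyer bears (A): 1640.51 + 284.39 + 191.99 + 7210.76 + 122.48 + 499.61 + 382.06 + 338.50 = 10670.30
Landed cost (A) = invoice 3061.80 + 10670.30 + duty 2152.05 = 15884.15
Supplier B (CIF):
The CIF price already equals the CIF value: 12448.24
Import duty = 12448.24 × 17.2% = 2141.10
Buyer bears (B): 499.61 + 382.06 + 338.50 = 1220.17
Landed cost (B) = invoice 12448.24 + 1220.17 + duty 2141.10 = 15809.51
Difference = |15884.15 − 15809.51| = 74.64

Supplier B is cheaper by SGD 74.64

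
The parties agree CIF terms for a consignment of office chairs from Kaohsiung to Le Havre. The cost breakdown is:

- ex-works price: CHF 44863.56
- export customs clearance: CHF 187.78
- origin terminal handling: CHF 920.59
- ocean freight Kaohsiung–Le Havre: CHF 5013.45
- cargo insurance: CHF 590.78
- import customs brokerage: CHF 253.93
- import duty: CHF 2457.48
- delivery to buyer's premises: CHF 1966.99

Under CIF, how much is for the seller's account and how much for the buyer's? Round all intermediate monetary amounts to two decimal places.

Seller: CHF 51576.16; buyer: CHF 4678.40

CIF: the seller pays costs through ocean freight and marine insurance to the destination port.
Seller's account: goods 44863.56 + export clearance 187.78 + origin terminal 920.59 + freight 5013.45 + insurance 590.78 = 51576.16
Buyer's account: brokerage 253.93 + duty 2457.48 + delivery 1966.99 = 4678.40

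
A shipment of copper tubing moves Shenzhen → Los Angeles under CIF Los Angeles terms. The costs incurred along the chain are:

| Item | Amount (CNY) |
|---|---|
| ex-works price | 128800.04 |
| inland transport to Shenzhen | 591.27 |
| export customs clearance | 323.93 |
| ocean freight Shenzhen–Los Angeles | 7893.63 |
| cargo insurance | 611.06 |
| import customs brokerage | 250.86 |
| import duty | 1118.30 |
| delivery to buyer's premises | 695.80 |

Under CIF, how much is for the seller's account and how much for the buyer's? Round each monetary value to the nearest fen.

Seller: CNY 138219.93; buyer: CNY 2064.96

CIF: the seller pays costs through ocean freight and marine insurance to the destination port.
Seller's account: goods 128800.04 + inland to port 591.27 + export clearance 323.93 + freight 7893.63 + insurance 611.06 = 138219.93
Buyer's account: brokerage 250.86 + duty 1118.30 + delivery 695.80 = 2064.96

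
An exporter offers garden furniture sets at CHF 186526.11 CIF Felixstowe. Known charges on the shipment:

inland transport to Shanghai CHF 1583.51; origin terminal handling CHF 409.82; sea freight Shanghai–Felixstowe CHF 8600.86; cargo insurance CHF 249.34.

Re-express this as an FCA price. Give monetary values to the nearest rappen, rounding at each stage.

FCA price: CHF 177266.09

Not relevant to the conversion: inland to port — on the seller under both CIF and FCA; already in the CIF price and stays in the FCA price.
From CIF to FCA, the seller no longer bears: origin terminal, freight, insurance.
FCA price = 186526.11 − 409.82 − 8600.86 − 249.34 = 177266.09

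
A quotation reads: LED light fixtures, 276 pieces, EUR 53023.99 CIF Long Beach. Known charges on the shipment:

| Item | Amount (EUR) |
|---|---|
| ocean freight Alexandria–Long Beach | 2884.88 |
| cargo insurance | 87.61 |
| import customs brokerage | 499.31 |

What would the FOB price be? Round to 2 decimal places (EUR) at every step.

FOB price: EUR 50051.50

Not relevant to the conversion: brokerage — on the buyer under both terms; not part of either seller's price.
From CIF to FOB, the seller no longer bears: freight, insurance.
FOB price = 53023.99 − 2884.88 − 87.61 = 50051.50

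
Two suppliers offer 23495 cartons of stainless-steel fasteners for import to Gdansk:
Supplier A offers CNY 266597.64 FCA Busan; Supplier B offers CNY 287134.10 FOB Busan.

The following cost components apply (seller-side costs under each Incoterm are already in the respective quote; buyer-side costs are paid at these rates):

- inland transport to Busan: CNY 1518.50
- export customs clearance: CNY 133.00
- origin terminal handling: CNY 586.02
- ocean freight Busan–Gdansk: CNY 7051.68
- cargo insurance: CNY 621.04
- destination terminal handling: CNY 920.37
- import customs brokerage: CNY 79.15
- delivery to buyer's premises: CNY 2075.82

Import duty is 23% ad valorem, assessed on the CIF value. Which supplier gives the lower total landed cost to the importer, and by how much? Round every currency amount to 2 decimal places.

Supplier A is cheaper by CNY 24539.04

Supplier A (FCA):
CIF value = FCA price + origin terminal + freight + insurance = 266597.64 + 586.02 + 7051.68 + 621.04 = 274856.38
Import duty = 274856.38 × 23% = 63216.97
Buyer bears (A): 586.02 + 7051.68 + 621.04 + 920.37 + 79.15 + 2075.82 = 11334.08
Landed cost (A) = invoice 266597.64 + 11334.08 + duty 63216.97 = 341148.69
Supplier B (FOB):
CIF value = FOB price + freight + insurance = 287134.10 + 7051.68 + 621.04 = 294806.82
Import duty = 294806.82 × 23% = 67805.57
Buyer bears (B): 7051.68 + 621.04 + 920.37 + 79.15 + 2075.82 = 10748.06
Landed cost (B) = invoice 287134.10 + 10748.06 + duty 67805.57 = 365687.73
Difference = |341148.69 − 365687.73| = 24539.04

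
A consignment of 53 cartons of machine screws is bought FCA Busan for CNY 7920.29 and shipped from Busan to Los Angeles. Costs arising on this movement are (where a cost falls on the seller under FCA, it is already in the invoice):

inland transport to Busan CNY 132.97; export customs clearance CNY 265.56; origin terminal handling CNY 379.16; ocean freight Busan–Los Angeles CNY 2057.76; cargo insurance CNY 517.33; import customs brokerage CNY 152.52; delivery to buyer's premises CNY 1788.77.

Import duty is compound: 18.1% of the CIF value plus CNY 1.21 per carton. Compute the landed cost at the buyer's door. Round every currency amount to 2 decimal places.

FCA: the seller delivers export-cleared goods to the carrier; the buyer bears costs from that point.
Already in the invoice (seller's account under FCA): inland to port, export clearance — exclude.
CIF value = FCA price + origin terminal + freight + insurance = 7920.29 + 379.16 + 2057.76 + 517.33 = 10874.54
Ad valorem component: 10874.54 × 18.1% = 1968.29
Specific component: 53 × 1.21 = 64.13
Import duty = 1968.29 + 64.13 = 2032.42
Buyer bears: origin terminal 379.16 + freight 2057.76 + insurance 517.33 + brokerage 152.52 + delivery 1788.77 + duty 2032.42 = 6927.96
Landed cost = invoice 7920.29 + 6927.96 = 14848.25

Total landed cost: CNY 14848.25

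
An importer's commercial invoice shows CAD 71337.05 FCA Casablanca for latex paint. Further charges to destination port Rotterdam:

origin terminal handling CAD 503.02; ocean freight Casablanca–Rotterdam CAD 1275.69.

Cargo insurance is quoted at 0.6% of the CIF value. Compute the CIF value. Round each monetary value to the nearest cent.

Let C be the CIF value. C = FCA price + pre-shipment costs + freight + 0.6% × C
C − 0.6% × C = 71337.05 + 503.02 + 1275.69
0.994 × C = 73115.76
C = 73115.76 / 0.994 = 73557.10
Insurance premium = 0.6% × 73557.10 = 441.34

CIF value: CAD 73557.10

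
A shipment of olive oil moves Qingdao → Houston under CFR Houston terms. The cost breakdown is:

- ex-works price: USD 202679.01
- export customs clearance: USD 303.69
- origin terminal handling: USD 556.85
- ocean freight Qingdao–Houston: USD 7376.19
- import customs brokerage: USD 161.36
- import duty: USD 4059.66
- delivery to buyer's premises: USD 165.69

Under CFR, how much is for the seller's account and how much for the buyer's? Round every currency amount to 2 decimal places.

CFR: the seller pays costs through ocean freight to the destination port, but not insurance.
Seller's account: goods 202679.01 + export clearance 303.69 + origin terminal 556.85 + freight 7376.19 = 210915.74
Buyer's account: brokerage 161.36 + duty 4059.66 + delivery 165.69 = 4386.71

Seller: USD 210915.74; buyer: USD 4386.71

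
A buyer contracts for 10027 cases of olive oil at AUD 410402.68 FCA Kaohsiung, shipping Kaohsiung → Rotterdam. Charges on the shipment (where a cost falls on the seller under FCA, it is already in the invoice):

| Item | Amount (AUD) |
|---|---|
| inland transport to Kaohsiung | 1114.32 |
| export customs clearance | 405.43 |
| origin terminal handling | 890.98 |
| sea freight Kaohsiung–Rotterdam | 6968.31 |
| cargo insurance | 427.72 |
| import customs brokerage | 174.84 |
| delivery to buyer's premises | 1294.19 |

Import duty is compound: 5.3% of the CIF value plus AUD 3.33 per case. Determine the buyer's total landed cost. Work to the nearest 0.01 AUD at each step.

FCA: the seller delivers export-cleared goods to the carrier; the buyer bears costs from that point.
Already in the invoice (seller's account under FCA): inland to port, export clearance — exclude.
CIF value = FCA price + origin terminal + freight + insurance = 410402.68 + 890.98 + 6968.31 + 427.72 = 418689.69
Ad valorem component: 418689.69 × 5.3% = 22190.55
Specific component: 10027 × 3.33 = 33389.91
Import duty = 22190.55 + 33389.91 = 55580.46
Buyer bears: origin terminal 890.98 + freight 6968.31 + insurance 427.72 + brokerage 174.84 + delivery 1294.19 + duty 55580.46 = 65336.50
Landed cost = invoice 410402.68 + 65336.50 = 475739.18

Total landed cost: AUD 475739.18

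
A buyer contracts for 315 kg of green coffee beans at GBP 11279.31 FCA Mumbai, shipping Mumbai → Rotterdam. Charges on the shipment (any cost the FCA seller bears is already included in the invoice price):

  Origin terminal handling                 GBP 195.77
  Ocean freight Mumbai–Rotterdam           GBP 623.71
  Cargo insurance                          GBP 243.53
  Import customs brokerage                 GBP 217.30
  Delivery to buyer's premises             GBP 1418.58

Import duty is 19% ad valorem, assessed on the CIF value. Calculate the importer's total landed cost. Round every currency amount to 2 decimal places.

FCA: the seller delivers export-cleared goods to the carrier; the buyer bears costs from that point.
CIF value = FCA price + origin terminal + freight + insurance = 11279.31 + 195.77 + 623.71 + 243.53 = 12342.32
Import duty = 12342.32 × 19% = 2345.04
Buyer bears: origin terminal 195.77 + freight 623.71 + insurance 243.53 + brokerage 217.30 + delivery 1418.58 + duty 2345.04 = 5043.93
Landed cost = invoice 11279.31 + 5043.93 = 16323.24

Total landed cost: GBP 16323.24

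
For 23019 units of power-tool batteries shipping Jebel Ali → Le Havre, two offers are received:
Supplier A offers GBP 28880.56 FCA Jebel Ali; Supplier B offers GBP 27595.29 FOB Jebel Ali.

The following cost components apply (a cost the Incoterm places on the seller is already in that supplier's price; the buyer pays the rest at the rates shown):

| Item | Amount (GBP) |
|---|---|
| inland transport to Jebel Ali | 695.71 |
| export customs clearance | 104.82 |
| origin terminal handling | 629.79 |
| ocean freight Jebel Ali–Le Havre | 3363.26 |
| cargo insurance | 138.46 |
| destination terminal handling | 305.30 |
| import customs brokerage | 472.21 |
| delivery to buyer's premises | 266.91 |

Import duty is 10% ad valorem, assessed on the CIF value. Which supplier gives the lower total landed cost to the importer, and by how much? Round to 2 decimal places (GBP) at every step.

Supplier A (FCA):
CIF value = FCA price + origin terminal + freight + insurance = 28880.56 + 629.79 + 3363.26 + 138.46 = 33012.07
Import duty = 33012.07 × 10% = 3301.21
Buyer bears (A): 629.79 + 3363.26 + 138.46 + 305.30 + 472.21 + 266.91 = 5175.93
Landed cost (A) = invoice 28880.56 + 5175.93 + duty 3301.21 = 37357.70
Supplier B (FOB):
CIF value = FOB price + freight + insurance = 27595.29 + 3363.26 + 138.46 = 31097.01
Import duty = 31097.01 × 10% = 3109.70
Buyer bears (B): 3363.26 + 138.46 + 305.30 + 472.21 + 266.91 = 4546.14
Landed cost (B) = invoice 27595.29 + 4546.14 + duty 3109.70 = 35251.13
Difference = |37357.70 − 35251.13| = 2106.57

Supplier B is cheaper by GBP 2106.57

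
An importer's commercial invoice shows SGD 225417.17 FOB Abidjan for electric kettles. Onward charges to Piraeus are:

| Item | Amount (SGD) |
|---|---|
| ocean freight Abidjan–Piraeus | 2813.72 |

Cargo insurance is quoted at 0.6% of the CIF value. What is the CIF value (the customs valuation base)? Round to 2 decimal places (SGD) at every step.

CIF value: SGD 229608.54

Let C be the CIF value. C = FOB price + freight + 0.6% × C
C − 0.6% × C = 225417.17 + 2813.72
0.994 × C = 228230.89
C = 228230.89 / 0.994 = 229608.54
Insurance premium = 0.6% × 229608.54 = 1377.65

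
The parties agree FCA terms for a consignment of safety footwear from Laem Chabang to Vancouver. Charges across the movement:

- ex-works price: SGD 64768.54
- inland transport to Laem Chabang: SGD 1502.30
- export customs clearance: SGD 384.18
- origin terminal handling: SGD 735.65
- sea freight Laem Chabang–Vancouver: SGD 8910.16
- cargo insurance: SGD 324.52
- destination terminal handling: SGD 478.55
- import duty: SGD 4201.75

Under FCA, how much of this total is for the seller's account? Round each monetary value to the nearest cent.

FCA: the seller delivers export-cleared goods to the carrier; the buyer bears costs from that point.
Seller's account: goods 64768.54 + inland to port 1502.30 + export clearance 384.18 = 66655.02
Buyer's account: origin terminal 735.65 + freight 8910.16 + insurance 324.52 + destination terminal 478.55 + duty 4201.75 = 14650.63

Seller's account: SGD 66655.02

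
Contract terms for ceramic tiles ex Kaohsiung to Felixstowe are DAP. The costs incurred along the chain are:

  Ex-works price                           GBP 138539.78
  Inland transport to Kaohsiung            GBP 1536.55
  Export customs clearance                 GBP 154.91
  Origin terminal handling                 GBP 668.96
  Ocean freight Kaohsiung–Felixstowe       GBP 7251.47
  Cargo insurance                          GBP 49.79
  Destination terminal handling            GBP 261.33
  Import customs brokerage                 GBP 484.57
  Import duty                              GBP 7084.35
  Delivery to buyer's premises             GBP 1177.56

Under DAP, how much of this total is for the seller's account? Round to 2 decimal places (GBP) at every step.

DAP: the seller bears all costs to the named destination except import duty and clearance.
Seller's account: goods 138539.78 + inland to port 1536.55 + export clearance 154.91 + origin terminal 668.96 + freight 7251.47 + insurance 49.79 + destination terminal 261.33 + delivery 1177.56 = 149640.35
Buyer's account: brokerage 484.57 + duty 7084.35 = 7568.92

Seller's account: GBP 149640.35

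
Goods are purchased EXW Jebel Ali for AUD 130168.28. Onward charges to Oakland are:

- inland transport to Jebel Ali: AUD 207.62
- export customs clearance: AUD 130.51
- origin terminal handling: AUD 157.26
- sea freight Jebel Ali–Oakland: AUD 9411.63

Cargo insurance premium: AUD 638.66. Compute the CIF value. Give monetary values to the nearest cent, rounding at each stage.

CIF = EXW price + pre-shipment costs + freight + insurance
CIF = 130168.28 + 207.62 + 130.51 + 157.26 + 9411.63 + 638.66 = 140713.96

CIF value: AUD 140713.96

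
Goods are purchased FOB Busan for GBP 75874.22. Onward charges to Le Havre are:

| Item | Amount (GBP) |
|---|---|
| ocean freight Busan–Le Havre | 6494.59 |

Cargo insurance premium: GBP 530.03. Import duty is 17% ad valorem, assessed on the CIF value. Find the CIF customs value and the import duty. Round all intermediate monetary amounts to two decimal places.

CIF value: GBP 82898.84; import duty: GBP 14092.80

CIF = FOB price + freight + insurance
CIF = 75874.22 + 6494.59 + 530.03 = 82898.84
Import duty = 82898.84 × 17% = 14092.80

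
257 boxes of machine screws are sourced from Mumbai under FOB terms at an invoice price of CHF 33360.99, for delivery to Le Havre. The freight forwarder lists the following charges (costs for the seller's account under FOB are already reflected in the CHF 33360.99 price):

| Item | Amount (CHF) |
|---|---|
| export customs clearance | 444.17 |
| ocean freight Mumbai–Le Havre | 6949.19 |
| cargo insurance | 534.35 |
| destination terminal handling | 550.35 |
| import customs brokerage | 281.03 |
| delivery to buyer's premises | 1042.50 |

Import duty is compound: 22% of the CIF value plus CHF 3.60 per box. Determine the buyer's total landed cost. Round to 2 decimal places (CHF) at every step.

FOB: the seller bears costs until goods are on board at the origin port; the buyer bears freight, insurance and all costs thereafter.
Already in the invoice (seller's account under FOB): export clearance — exclude.
CIF value = FOB price + freight + insurance = 33360.99 + 6949.19 + 534.35 = 40844.53
Ad valorem component: 40844.53 × 22% = 8985.80
Specific component: 257 × 3.60 = 925.20
Import duty = 8985.80 + 925.20 = 9911.00
Buyer bears: freight 6949.19 + insurance 534.35 + destination terminal 550.35 + brokerage 281.03 + delivery 1042.50 + duty 9911.00 = 19268.42
Landed cost = invoice 33360.99 + 19268.42 = 52629.41

Total landed cost: CHF 52629.41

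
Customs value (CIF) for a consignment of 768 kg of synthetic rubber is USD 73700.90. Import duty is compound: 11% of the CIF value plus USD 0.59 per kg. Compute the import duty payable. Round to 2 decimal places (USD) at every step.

Import duty: USD 8560.22

Ad valorem component: 73700.90 × 11% = 8107.10
Specific component: 768 × 0.59 = 453.12
Import duty = 8107.10 + 453.12 = 8560.22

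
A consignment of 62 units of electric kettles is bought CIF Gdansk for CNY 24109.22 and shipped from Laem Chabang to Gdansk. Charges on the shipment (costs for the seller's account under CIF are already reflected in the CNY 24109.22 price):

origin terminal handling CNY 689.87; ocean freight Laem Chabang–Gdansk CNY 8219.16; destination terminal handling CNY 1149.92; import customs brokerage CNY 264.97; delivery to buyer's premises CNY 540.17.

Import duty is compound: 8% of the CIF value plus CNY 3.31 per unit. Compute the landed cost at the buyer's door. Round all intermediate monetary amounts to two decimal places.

Total landed cost: CNY 28198.24

CIF: the seller pays costs through ocean freight and marine insurance to the destination port.
Already in the invoice (seller's account under CIF): origin terminal, freight — exclude.
The CIF price already equals the CIF value: 24109.22
Ad valorem component: 24109.22 × 8% = 1928.74
Specific component: 62 × 3.31 = 205.22
Import duty = 1928.74 + 205.22 = 2133.96
Buyer bears: destination terminal 1149.92 + brokerage 264.97 + delivery 540.17 + duty 2133.96 = 4089.02
Landed cost = invoice 24109.22 + 4089.02 = 28198.24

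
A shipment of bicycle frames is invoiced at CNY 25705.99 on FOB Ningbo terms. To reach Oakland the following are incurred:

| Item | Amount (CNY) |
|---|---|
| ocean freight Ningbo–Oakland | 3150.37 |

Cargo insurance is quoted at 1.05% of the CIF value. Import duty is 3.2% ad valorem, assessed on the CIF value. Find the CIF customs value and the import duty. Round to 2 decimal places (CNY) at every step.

Let C be the CIF value. C = FOB price + freight + 1.05% × C
C − 1.05% × C = 25705.99 + 3150.37
0.9895 × C = 28856.36
C = 28856.36 / 0.9895 = 29162.57
Insurance premium = 1.05% × 29162.57 = 306.21
Import duty = 29162.57 × 3.2% = 933.20

CIF value: CNY 29162.57; import duty: CNY 933.20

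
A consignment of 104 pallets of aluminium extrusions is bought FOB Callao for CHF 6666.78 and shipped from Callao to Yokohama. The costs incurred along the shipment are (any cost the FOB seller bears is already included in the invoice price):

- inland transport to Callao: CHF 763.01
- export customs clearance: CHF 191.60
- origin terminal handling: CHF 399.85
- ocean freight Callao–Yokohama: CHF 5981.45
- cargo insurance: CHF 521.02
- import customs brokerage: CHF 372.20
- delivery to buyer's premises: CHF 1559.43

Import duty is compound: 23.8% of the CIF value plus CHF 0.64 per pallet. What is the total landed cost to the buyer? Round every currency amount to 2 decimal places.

FOB: the seller bears costs until goods are on board at the origin port; the buyer bears freight, insurance and all costs thereafter.
Already in the invoice (seller's account under FOB): inland to port, export clearance, origin terminal — exclude.
CIF value = FOB price + freight + insurance = 6666.78 + 5981.45 + 521.02 = 13169.25
Ad valorem component: 13169.25 × 23.8% = 3134.28
Specific component: 104 × 0.64 = 66.56
Import duty = 3134.28 + 66.56 = 3200.84
Buyer bears: freight 5981.45 + insurance 521.02 + brokerage 372.20 + delivery 1559.43 + duty 3200.84 = 11634.94
Landed cost = invoice 6666.78 + 11634.94 = 18301.72

Total landed cost: CHF 18301.72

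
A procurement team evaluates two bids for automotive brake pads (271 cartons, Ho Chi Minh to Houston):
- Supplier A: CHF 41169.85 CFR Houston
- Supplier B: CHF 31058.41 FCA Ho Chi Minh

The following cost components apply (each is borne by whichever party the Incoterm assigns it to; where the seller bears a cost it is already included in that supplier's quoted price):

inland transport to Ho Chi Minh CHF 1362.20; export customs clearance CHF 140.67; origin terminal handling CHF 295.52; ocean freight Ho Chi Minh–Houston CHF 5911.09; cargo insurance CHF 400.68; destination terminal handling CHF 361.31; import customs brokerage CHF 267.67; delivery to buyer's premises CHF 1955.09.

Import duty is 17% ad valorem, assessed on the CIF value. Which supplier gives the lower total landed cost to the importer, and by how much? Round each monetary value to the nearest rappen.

Supplier A (CFR):
CIF value = CFR price + insurance = 41169.85 + 400.68 = 41570.53
Import duty = 41570.53 × 17% = 7066.99
Buyer bears (A): 400.68 + 361.31 + 267.67 + 1955.09 = 2984.75
Landed cost (A) = invoice 41169.85 + 2984.75 + duty 7066.99 = 51221.59
Supplier B (FCA):
CIF value = FCA price + origin terminal + freight + insurance = 31058.41 + 295.52 + 5911.09 + 400.68 = 37665.70
Import duty = 37665.70 × 17% = 6403.17
Buyer bears (B): 295.52 + 5911.09 + 400.68 + 361.31 + 267.67 + 1955.09 = 9191.36
Landed cost (B) = invoice 31058.41 + 9191.36 + duty 6403.17 = 46652.94
Difference = |51221.59 − 46652.94| = 4568.65

Supplier B is cheaper by CHF 4568.65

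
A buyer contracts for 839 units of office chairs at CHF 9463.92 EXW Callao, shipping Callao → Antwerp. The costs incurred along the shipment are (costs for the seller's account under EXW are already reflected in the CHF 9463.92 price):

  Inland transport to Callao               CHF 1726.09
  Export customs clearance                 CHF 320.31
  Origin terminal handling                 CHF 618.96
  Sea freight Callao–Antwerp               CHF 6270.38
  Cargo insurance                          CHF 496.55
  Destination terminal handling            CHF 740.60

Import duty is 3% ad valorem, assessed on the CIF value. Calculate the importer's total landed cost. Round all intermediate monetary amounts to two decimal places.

Total landed cost: CHF 20203.70

EXW: the seller makes goods available at their premises; the buyer bears all onward costs.
CIF value = EXW price + inland to port + export clearance + origin terminal + freight + insurance = 9463.92 + 1726.09 + 320.31 + 618.96 + 6270.38 + 496.55 = 18896.21
Import duty = 18896.21 × 3% = 566.89
Buyer bears: inland to port 1726.09 + export clearance 320.31 + origin terminal 618.96 + freight 6270.38 + insurance 496.55 + destination terminal 740.60 + duty 566.89 = 10739.78
Landed cost = invoice 9463.92 + 10739.78 = 20203.70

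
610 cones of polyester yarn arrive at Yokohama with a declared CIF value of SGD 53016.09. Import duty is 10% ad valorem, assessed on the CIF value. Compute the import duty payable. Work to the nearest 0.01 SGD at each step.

Import duty = 53016.09 × 10% = 5301.61

Import duty: SGD 5301.61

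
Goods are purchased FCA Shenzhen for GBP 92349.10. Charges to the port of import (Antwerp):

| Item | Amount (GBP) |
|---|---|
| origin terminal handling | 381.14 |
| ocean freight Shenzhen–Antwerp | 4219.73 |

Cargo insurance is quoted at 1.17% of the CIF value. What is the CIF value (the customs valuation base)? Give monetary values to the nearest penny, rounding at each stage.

CIF value: GBP 98097.71

Let C be the CIF value. C = FCA price + pre-shipment costs + freight + 1.17% × C
C − 1.17% × C = 92349.10 + 381.14 + 4219.73
0.9883 × C = 96949.97
C = 96949.97 / 0.9883 = 98097.71
Insurance premium = 1.17% × 98097.71 = 1147.74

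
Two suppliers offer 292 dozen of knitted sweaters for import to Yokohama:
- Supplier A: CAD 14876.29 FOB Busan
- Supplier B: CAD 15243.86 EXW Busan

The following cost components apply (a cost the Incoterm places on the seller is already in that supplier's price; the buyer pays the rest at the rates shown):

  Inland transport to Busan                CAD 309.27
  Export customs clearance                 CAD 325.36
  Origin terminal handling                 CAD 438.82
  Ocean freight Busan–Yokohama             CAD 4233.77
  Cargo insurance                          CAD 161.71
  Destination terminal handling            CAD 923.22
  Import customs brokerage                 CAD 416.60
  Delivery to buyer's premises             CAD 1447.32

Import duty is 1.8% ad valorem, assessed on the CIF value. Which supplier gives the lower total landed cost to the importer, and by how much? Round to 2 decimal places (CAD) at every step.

Supplier A is cheaper by CAD 1466.96

Supplier A (FOB):
CIF value = FOB price + freight + insurance = 14876.29 + 4233.77 + 161.71 = 19271.77
Import duty = 19271.77 × 1.8% = 346.89
Buyer bears (A): 4233.77 + 161.71 + 923.22 + 416.60 + 1447.32 = 7182.62
Landed cost (A) = invoice 14876.29 + 7182.62 + duty 346.89 = 22405.80
Supplier B (EXW):
CIF value = EXW price + inland to port + export clearance + origin terminal + freight + insurance = 15243.86 + 309.27 + 325.36 + 438.82 + 4233.77 + 161.71 = 20712.79
Import duty = 20712.79 × 1.8% = 372.83
Buyer bears (B): 309.27 + 325.36 + 438.82 + 4233.77 + 161.71 + 923.22 + 416.60 + 1447.32 = 8256.07
Landed cost (B) = invoice 15243.86 + 8256.07 + duty 372.83 = 23872.76
Difference = |22405.80 − 23872.76| = 1466.96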